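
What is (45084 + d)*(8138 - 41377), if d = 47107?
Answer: -3064336649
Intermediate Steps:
(45084 + d)*(8138 - 41377) = (45084 + 47107)*(8138 - 41377) = 92191*(-33239) = -3064336649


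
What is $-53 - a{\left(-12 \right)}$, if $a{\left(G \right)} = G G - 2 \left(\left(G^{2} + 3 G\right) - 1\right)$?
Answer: $17$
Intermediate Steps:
$a{\left(G \right)} = 2 - G^{2} - 6 G$ ($a{\left(G \right)} = G^{2} - 2 \left(-1 + G^{2} + 3 G\right) = G^{2} - \left(-2 + 2 G^{2} + 6 G\right) = 2 - G^{2} - 6 G$)
$-53 - a{\left(-12 \right)} = -53 - \left(2 - \left(-12\right)^{2} - -72\right) = -53 - \left(2 - 144 + 72\right) = -53 - -70 = -53 + 70 = 17$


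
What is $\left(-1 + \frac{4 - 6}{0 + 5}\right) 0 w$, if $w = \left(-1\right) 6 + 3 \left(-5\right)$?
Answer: $0$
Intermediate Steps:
$w = -21$ ($w = -6 - 15 = -21$)
$\left(-1 + \frac{4 - 6}{0 + 5}\right) 0 w = \left(-1 + \frac{4 - 6}{0 + 5}\right) 0 \left(-21\right) = \left(-1 - \frac{2}{5}\right) 0 \left(-21\right) = \left(- \frac{7}{5}\right) 0 \left(-21\right) = 0 \left(-21\right) = 0$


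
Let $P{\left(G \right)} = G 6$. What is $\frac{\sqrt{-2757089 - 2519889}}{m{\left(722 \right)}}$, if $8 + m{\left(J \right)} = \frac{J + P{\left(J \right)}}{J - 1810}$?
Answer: $- \frac{544 i \sqrt{5276978}}{6879} \approx - 181.66 i$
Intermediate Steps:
$P{\left(G \right)} = 6 G$
$m{\left(J \right)} = -8 + \frac{7 J}{-1810 + J}$ ($m{\left(J \right)} = -8 + \frac{J + 6 J}{J - 1810} = -8 + \frac{7 J}{-1810 + J}$)
$\frac{\sqrt{-2757089 - 2519889}}{m{\left(722 \right)}} = \frac{\sqrt{-2757089 - 2519889}}{\frac{1}{-1810 + 722} \left(14480 - 722\right)} = \frac{\sqrt{-5276978}}{\frac{1}{-1088} \left(14480 - 722\right)} = \frac{i \sqrt{5276978}}{\left(- \frac{1}{1088}\right) 13758} = \frac{i \sqrt{5276978}}{- \frac{6879}{544}} = i \sqrt{5276978} \left(- \frac{544}{6879}\right) = - \frac{544 i \sqrt{5276978}}{6879}$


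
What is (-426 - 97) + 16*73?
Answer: 645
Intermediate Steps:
(-426 - 97) + 16*73 = -523 + 1168 = 645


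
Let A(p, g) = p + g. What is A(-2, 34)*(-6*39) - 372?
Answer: -7860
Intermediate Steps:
A(p, g) = g + p
A(-2, 34)*(-6*39) - 372 = (34 - 2)*(-6*39) - 372 = 32*(-234) - 372 = -7488 - 372 = -7860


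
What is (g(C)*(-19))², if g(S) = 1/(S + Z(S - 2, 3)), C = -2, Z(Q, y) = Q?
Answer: 361/36 ≈ 10.028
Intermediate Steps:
g(S) = 1/(-2 + 2*S) (g(S) = 1/(S + (S - 2)) = 1/(S + (-2 + S)) = 1/(-2 + 2*S))
(g(C)*(-19))² = ((1/(2*(-1 - 2)))*(-19))² = (((½)/(-3))*(-19))² = (((½)*(-⅓))*(-19))² = (-⅙*(-19))² = (19/6)² = 361/36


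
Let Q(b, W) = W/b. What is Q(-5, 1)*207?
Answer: -207/5 ≈ -41.400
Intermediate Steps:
Q(b, W) = W/b
Q(-5, 1)*207 = (1/(-5))*207 = (1*(-⅕))*207 = -⅕*207 = -207/5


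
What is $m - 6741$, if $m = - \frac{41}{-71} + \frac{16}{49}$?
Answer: $- \frac{23448794}{3479} \approx -6740.1$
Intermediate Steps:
$m = \frac{3145}{3479}$ ($m = \left(-41\right) \left(- \frac{1}{71}\right) + 16 \cdot \frac{1}{49} = \frac{41}{71} + \frac{16}{49} = \frac{3145}{3479} \approx 0.904$)
$m - 6741 = \frac{3145}{3479} - 6741 = - \frac{23448794}{3479}$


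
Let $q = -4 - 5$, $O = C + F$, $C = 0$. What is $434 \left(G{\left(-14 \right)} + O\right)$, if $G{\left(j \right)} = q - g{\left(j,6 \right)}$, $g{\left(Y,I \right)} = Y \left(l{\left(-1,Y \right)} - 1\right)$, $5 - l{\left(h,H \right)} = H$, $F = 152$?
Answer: $171430$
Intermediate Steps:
$l{\left(h,H \right)} = 5 - H$
$O = 152$ ($O = 0 + 152 = 152$)
$g{\left(Y,I \right)} = Y \left(4 - Y\right)$ ($g{\left(Y,I \right)} = Y \left(\left(5 - Y\right) - 1\right) = Y \left(4 - Y\right)$)
$q = -9$
$G{\left(j \right)} = -9 - j \left(4 - j\right)$
$434 \left(G{\left(-14 \right)} + O\right) = 434 \left(\left(-9 - 14 \left(-4 - 14\right)\right) + 152\right) = 434 \left(\left(-9 - -252\right) + 152\right) = 434 \left(\left(-9 + 252\right) + 152\right) = 434 \left(243 + 152\right) = 434 \cdot 395 = 171430$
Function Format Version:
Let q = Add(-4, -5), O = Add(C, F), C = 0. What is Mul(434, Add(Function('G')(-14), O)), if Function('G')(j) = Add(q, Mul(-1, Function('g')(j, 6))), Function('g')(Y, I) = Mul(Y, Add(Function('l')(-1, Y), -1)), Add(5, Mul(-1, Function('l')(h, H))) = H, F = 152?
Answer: 171430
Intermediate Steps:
Function('l')(h, H) = Add(5, Mul(-1, H))
O = 152 (O = Add(0, 152) = 152)
Function('g')(Y, I) = Mul(Y, Add(4, Mul(-1, Y))) (Function('g')(Y, I) = Mul(Y, Add(Add(5, Mul(-1, Y)), -1)) = Mul(Y, Add(4, Mul(-1, Y))))
q = -9
Function('G')(j) = Add(-9, Mul(-1, j, Add(4, Mul(-1, j)))) (Function('G')(j) = Add(-9, Mul(-1, Mul(j, Add(4, Mul(-1, j))))) = Add(-9, Mul(-1, j, Add(4, Mul(-1, j)))))
Mul(434, Add(Function('G')(-14), O)) = Mul(434, Add(Add(-9, Mul(-14, Add(-4, -14))), 152)) = Mul(434, Add(Add(-9, Mul(-14, -18)), 152)) = Mul(434, Add(Add(-9, 252), 152)) = Mul(434, Add(243, 152)) = Mul(434, 395) = 171430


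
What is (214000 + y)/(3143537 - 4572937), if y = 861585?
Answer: -30731/40840 ≈ -0.75247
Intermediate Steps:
(214000 + y)/(3143537 - 4572937) = (214000 + 861585)/(3143537 - 4572937) = 1075585/(-1429400) = 1075585*(-1/1429400) = -30731/40840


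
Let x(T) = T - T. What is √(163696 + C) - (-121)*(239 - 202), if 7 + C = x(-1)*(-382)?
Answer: 4477 + √163689 ≈ 4881.6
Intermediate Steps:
x(T) = 0
C = -7 (C = -7 + 0*(-382) = -7 + 0 = -7)
√(163696 + C) - (-121)*(239 - 202) = √(163696 - 7) - (-121)*(239 - 202) = √163689 - (-121)*37 = √163689 - 1*(-4477) = √163689 + 4477 = 4477 + √163689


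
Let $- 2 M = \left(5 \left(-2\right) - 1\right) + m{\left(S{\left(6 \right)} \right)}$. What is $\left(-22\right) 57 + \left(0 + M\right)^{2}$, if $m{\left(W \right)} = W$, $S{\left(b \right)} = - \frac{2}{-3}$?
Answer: $- \frac{44183}{36} \approx -1227.3$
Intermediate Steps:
$S{\left(b \right)} = \frac{2}{3}$ ($S{\left(b \right)} = \left(-2\right) \left(- \frac{1}{3}\right) = \frac{2}{3}$)
$M = \frac{31}{6}$ ($M = - \frac{\left(5 \left(-2\right) - 1\right) + \frac{2}{3}}{2} = - \frac{\left(-10 - 1\right) + \frac{2}{3}}{2} = - \frac{-11 + \frac{2}{3}}{2} = \left(- \frac{1}{2}\right) \left(- \frac{31}{3}\right) = \frac{31}{6} \approx 5.1667$)
$\left(-22\right) 57 + \left(0 + M\right)^{2} = \left(-22\right) 57 + \left(0 + \frac{31}{6}\right)^{2} = -1254 + \left(\frac{31}{6}\right)^{2} = -1254 + \frac{961}{36} = - \frac{44183}{36}$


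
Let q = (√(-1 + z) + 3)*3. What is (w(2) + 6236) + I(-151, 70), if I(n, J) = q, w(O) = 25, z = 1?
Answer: 6270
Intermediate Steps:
q = 9 (q = (√(-1 + 1) + 3)*3 = (√0 + 3)*3 = (0 + 3)*3 = 3*3 = 9)
I(n, J) = 9
(w(2) + 6236) + I(-151, 70) = (25 + 6236) + 9 = 6261 + 9 = 6270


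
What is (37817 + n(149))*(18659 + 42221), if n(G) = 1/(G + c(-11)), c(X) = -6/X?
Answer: 757456491776/329 ≈ 2.3023e+9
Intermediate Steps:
n(G) = 1/(6/11 + G) (n(G) = 1/(G - 6/(-11)) = 1/(G - 6*(-1/11)) = 1/(G + 6/11) = 1/(6/11 + G))
(37817 + n(149))*(18659 + 42221) = (37817 + 11/(6 + 11*149))*(18659 + 42221) = (37817 + 11/(6 + 1639))*60880 = (37817 + 11/1645)*60880 = (62208976/1645)*60880 = 757456491776/329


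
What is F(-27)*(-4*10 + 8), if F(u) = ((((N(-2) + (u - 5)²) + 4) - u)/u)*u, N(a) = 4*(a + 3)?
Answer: -33888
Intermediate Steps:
N(a) = 12 + 4*a (N(a) = 4*(3 + a) = 12 + 4*a)
F(u) = 8 + (-5 + u)² - u (F(u) = (((((12 + 4*(-2)) + (u - 5)²) + 4) - u)/u)*u = (((((12 - 8) + (-5 + u)²) + 4) - u)/u)*u = ((((4 + (-5 + u)²) + 4) - u)/u)*u = (((8 + (-5 + u)²) - u)/u)*u = ((8 + (-5 + u)² - u)/u)*u = 8 + (-5 + u)² - u)
F(-27)*(-4*10 + 8) = (8 + (-5 - 27)² - 1*(-27))*(-4*10 + 8) = (8 + (-32)² + 27)*(-40 + 8) = (8 + 1024 + 27)*(-32) = 1059*(-32) = -33888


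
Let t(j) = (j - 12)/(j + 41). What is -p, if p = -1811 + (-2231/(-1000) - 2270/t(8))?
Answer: -25998731/1000 ≈ -25999.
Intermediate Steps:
t(j) = (-12 + j)/(41 + j)
p = 25998731/1000 (p = -1811 + (-2231/(-1000) - 2270*(41 + 8)/(-12 + 8)) = -1811 + (-2231*(-1/1000) - 2270/(-4/49)) = -1811 + (2231/1000 - 2270/((1/49)*(-4))) = -1811 + (2231/1000 - 2270/(-4/49)) = -1811 + (2231/1000 - 2270*(-49/4)) = -1811 + (2231/1000 + 55615/2) = -1811 + 27809731/1000 = 25998731/1000 ≈ 25999.)
-p = -1*25998731/1000 = -25998731/1000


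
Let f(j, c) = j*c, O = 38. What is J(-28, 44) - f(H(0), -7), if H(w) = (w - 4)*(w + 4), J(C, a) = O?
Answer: -74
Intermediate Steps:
J(C, a) = 38
H(w) = (-4 + w)*(4 + w)
f(j, c) = c*j
J(-28, 44) - f(H(0), -7) = 38 - (-7)*(-16 + 0²) = 38 - (-7)*(-16 + 0) = 38 - (-7)*(-16) = 38 - 1*112 = 38 - 112 = -74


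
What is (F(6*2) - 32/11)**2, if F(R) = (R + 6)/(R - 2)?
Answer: 3721/3025 ≈ 1.2301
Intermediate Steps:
F(R) = (6 + R)/(-2 + R)
(F(6*2) - 32/11)**2 = ((6 + 6*2)/(-2 + 6*2) - 32/11)**2 = ((6 + 12)/(-2 + 12) - 32*1/11)**2 = (18/10 - 32/11)**2 = ((1/10)*18 - 32/11)**2 = (9/5 - 32/11)**2 = (-61/55)**2 = 3721/3025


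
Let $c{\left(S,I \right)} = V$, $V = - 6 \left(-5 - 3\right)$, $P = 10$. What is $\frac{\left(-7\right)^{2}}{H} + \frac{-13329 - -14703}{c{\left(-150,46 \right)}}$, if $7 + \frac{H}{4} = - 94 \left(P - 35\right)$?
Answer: $\frac{536645}{18744} \approx 28.63$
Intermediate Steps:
$V = 48$ ($V = \left(-6\right) \left(-8\right) = 48$)
$c{\left(S,I \right)} = 48$
$H = 9372$ ($H = -28 + 4 \left(- 94 \left(10 - 35\right)\right) = -28 + 4 \left(\left(-94\right) \left(-25\right)\right) = -28 + 4 \cdot 2350 = -28 + 9400 = 9372$)
$\frac{\left(-7\right)^{2}}{H} + \frac{-13329 - -14703}{c{\left(-150,46 \right)}} = \frac{\left(-7\right)^{2}}{9372} + \frac{-13329 - -14703}{48} = 49 \cdot \frac{1}{9372} + \left(-13329 + 14703\right) \frac{1}{48} = \frac{49}{9372} + 1374 \cdot \frac{1}{48} = \frac{49}{9372} + \frac{229}{8} = \frac{536645}{18744}$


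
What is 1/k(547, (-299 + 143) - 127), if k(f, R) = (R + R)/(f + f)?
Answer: -547/283 ≈ -1.9329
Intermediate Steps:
k(f, R) = R/f (k(f, R) = (2*R)/((2*f)) = (2*R)*(1/(2*f)) = R/f)
1/k(547, (-299 + 143) - 127) = 1/(((-299 + 143) - 127)/547) = 1/((-156 - 127)*(1/547)) = 1/(-283*1/547) = 1/(-283/547) = -547/283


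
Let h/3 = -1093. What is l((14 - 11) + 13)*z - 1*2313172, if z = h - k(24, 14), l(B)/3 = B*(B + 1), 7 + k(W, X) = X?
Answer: -4994548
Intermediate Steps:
h = -3279 (h = 3*(-1093) = -3279)
k(W, X) = -7 + X
l(B) = 3*B*(1 + B) (l(B) = 3*(B*(B + 1)) = 3*(B*(1 + B)) = 3*B*(1 + B))
z = -3286 (z = -3279 - (-7 + 14) = -3279 - 1*7 = -3279 - 7 = -3286)
l((14 - 11) + 13)*z - 1*2313172 = (3*((14 - 11) + 13)*(1 + ((14 - 11) + 13)))*(-3286) - 1*2313172 = (3*(3 + 13)*(1 + (3 + 13)))*(-3286) - 2313172 = (3*16*(1 + 16))*(-3286) - 2313172 = (3*16*17)*(-3286) - 2313172 = 816*(-3286) - 2313172 = -2681376 - 2313172 = -4994548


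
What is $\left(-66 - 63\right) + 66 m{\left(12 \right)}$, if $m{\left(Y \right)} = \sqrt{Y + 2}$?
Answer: $-129 + 66 \sqrt{14} \approx 117.95$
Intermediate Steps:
$m{\left(Y \right)} = \sqrt{2 + Y}$
$\left(-66 - 63\right) + 66 m{\left(12 \right)} = \left(-66 - 63\right) + 66 \sqrt{2 + 12} = -129 + 66 \sqrt{14}$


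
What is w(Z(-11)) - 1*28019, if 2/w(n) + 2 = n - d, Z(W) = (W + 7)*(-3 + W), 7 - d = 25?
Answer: -1008683/36 ≈ -28019.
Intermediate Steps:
d = -18 (d = 7 - 1*25 = 7 - 25 = -18)
Z(W) = (-3 + W)*(7 + W) (Z(W) = (7 + W)*(-3 + W) = (-3 + W)*(7 + W))
w(n) = 2/(16 + n) (w(n) = 2/(-2 + (n - 1*(-18))) = 2/(-2 + (n + 18)) = 2/(-2 + (18 + n)) = 2/(16 + n))
w(Z(-11)) - 1*28019 = 2/(16 + (-21 + (-11)² + 4*(-11))) - 1*28019 = 2/(16 + (-21 + 121 - 44)) - 28019 = 2/(16 + 56) - 28019 = 2/72 - 28019 = 2*(1/72) - 28019 = 1/36 - 28019 = -1008683/36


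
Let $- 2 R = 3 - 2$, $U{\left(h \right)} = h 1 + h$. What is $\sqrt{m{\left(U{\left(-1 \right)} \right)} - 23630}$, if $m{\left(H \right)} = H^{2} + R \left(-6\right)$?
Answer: $i \sqrt{23623} \approx 153.7 i$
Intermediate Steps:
$U{\left(h \right)} = 2 h$ ($U{\left(h \right)} = h + h = 2 h$)
$R = - \frac{1}{2}$ ($R = - \frac{3 - 2}{2} = \left(- \frac{1}{2}\right) 1 = - \frac{1}{2} \approx -0.5$)
$m{\left(H \right)} = 3 + H^{2}$ ($m{\left(H \right)} = H^{2} - -3 = H^{2} + 3 = 3 + H^{2}$)
$\sqrt{m{\left(U{\left(-1 \right)} \right)} - 23630} = \sqrt{\left(3 + \left(2 \left(-1\right)\right)^{2}\right) - 23630} = \sqrt{\left(3 + \left(-2\right)^{2}\right) - 23630} = \sqrt{\left(3 + 4\right) - 23630} = \sqrt{7 - 23630} = \sqrt{-23623} = i \sqrt{23623}$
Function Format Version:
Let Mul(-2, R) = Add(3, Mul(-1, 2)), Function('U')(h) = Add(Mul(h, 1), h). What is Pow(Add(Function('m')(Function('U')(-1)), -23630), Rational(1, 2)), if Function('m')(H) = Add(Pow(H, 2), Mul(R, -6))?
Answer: Mul(I, Pow(23623, Rational(1, 2))) ≈ Mul(153.70, I)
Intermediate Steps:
Function('U')(h) = Mul(2, h) (Function('U')(h) = Add(h, h) = Mul(2, h))
R = Rational(-1, 2) (R = Mul(Rational(-1, 2), Add(3, Mul(-1, 2))) = Mul(Rational(-1, 2), Add(3, -2)) = Mul(Rational(-1, 2), 1) = Rational(-1, 2) ≈ -0.50000)
Function('m')(H) = Add(3, Pow(H, 2)) (Function('m')(H) = Add(Pow(H, 2), Mul(Rational(-1, 2), -6)) = Add(Pow(H, 2), 3) = Add(3, Pow(H, 2)))
Pow(Add(Function('m')(Function('U')(-1)), -23630), Rational(1, 2)) = Pow(Add(Add(3, Pow(Mul(2, -1), 2)), -23630), Rational(1, 2)) = Pow(Add(Add(3, Pow(-2, 2)), -23630), Rational(1, 2)) = Pow(Add(Add(3, 4), -23630), Rational(1, 2)) = Pow(Add(7, -23630), Rational(1, 2)) = Pow(-23623, Rational(1, 2)) = Mul(I, Pow(23623, Rational(1, 2)))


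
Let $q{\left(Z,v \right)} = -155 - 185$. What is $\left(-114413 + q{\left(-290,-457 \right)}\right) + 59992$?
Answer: $-54761$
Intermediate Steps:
$q{\left(Z,v \right)} = -340$ ($q{\left(Z,v \right)} = -155 - 185 = -340$)
$\left(-114413 + q{\left(-290,-457 \right)}\right) + 59992 = \left(-114413 - 340\right) + 59992 = -114753 + 59992 = -54761$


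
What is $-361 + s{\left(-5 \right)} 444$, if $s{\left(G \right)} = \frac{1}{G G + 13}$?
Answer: $- \frac{6637}{19} \approx -349.32$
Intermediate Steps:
$s{\left(G \right)} = \frac{1}{13 + G^{2}}$ ($s{\left(G \right)} = \frac{1}{G^{2} + 13} = \frac{1}{13 + G^{2}}$)
$-361 + s{\left(-5 \right)} 444 = -361 + \frac{1}{13 + \left(-5\right)^{2}} \cdot 444 = -361 + \frac{1}{13 + 25} \cdot 444 = -361 + \frac{1}{38} \cdot 444 = -361 + \frac{222}{19} = - \frac{6637}{19}$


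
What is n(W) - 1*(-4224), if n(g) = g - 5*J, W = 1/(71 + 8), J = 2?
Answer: 332907/79 ≈ 4214.0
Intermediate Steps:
W = 1/79 ≈ 0.012658
n(g) = -10 + g (n(g) = g - 5*2 = g - 10 = -10 + g)
n(W) - 1*(-4224) = (-10 + 1/79) - 1*(-4224) = -789/79 + 4224 = 332907/79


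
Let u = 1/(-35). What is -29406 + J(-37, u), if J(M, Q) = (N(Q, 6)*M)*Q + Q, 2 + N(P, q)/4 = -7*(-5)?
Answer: -1024327/35 ≈ -29267.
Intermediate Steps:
u = -1/35 ≈ -0.028571
N(P, q) = 132 (N(P, q) = -8 + 4*(-7*(-5)) = -8 + 4*35 = -8 + 140 = 132)
J(M, Q) = Q + 132*M*Q (J(M, Q) = (132*M)*Q + Q = 132*M*Q + Q = Q + 132*M*Q)
-29406 + J(-37, u) = -29406 - (1 + 132*(-37))/35 = -29406 - (1 - 4884)/35 = -29406 - 1/35*(-4883) = -29406 + 4883/35 = -1024327/35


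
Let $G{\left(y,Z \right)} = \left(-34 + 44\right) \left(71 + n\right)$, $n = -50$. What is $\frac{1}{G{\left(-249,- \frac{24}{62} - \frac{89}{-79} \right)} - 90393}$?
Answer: $- \frac{1}{90183} \approx -1.1089 \cdot 10^{-5}$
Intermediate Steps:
$G{\left(y,Z \right)} = 210$ ($G{\left(y,Z \right)} = \left(-34 + 44\right) \left(71 - 50\right) = 10 \cdot 21 = 210$)
$\frac{1}{G{\left(-249,- \frac{24}{62} - \frac{89}{-79} \right)} - 90393} = \frac{1}{210 - 90393} = \frac{1}{-90183} = - \frac{1}{90183}$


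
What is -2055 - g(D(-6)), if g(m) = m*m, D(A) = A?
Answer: -2091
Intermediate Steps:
g(m) = m**2
-2055 - g(D(-6)) = -2055 - 1*(-6)**2 = -2055 - 1*36 = -2055 - 36 = -2091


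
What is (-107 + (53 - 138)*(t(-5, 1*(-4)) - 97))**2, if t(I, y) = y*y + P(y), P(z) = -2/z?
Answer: 181467841/4 ≈ 4.5367e+7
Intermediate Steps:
t(I, y) = y**2 - 2/y (t(I, y) = y*y - 2/y = y**2 - 2/y)
(-107 + (53 - 138)*(t(-5, 1*(-4)) - 97))**2 = (-107 + (53 - 138)*((-2 + (1*(-4))**3)/((1*(-4))) - 97))**2 = (-107 - 85*((-2 + (-4)**3)/(-4) - 97))**2 = (-107 - 85*(-(-2 - 64)/4 - 97))**2 = (-107 - 85*(-1/4*(-66) - 97))**2 = (-107 - 85*(33/2 - 97))**2 = (-107 - 85*(-161/2))**2 = (-107 + 13685/2)**2 = (13471/2)**2 = 181467841/4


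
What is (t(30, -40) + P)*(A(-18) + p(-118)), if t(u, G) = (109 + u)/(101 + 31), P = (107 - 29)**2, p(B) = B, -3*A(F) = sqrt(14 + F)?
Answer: -47390393/66 - 803227*I/198 ≈ -7.1804e+5 - 4056.7*I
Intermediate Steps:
A(F) = -sqrt(14 + F)/3
P = 6084 (P = 78**2 = 6084)
t(u, G) = 109/132 + u/132 (t(u, G) = (109 + u)/132 = (109 + u)*(1/132) = 109/132 + u/132)
(t(30, -40) + P)*(A(-18) + p(-118)) = ((109/132 + (1/132)*30) + 6084)*(-sqrt(14 - 18)/3 - 118) = ((109/132 + 5/22) + 6084)*(-2*I/3 - 118) = (139/132 + 6084)*(-2*I/3 - 118) = 803227*(-2*I/3 - 118)/132 = 803227*(-118 - 2*I/3)/132 = -47390393/66 - 803227*I/198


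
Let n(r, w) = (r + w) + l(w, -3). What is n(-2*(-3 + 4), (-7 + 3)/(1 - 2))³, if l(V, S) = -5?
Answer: -27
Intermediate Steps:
n(r, w) = -5 + r + w (n(r, w) = (r + w) - 5 = -5 + r + w)
n(-2*(-3 + 4), (-7 + 3)/(1 - 2))³ = (-5 - 2*(-3 + 4) + (-7 + 3)/(1 - 2))³ = (-5 - 2*1 - 4/(-1))³ = (-5 - 2 - 4*(-1))³ = (-5 - 2 + 4)³ = (-3)³ = -27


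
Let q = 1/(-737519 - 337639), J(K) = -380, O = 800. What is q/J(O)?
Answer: 1/408560040 ≈ 2.4476e-9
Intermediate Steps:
q = -1/1075158 (q = 1/(-1075158) = -1/1075158 ≈ -9.3010e-7)
q/J(O) = -1/1075158/(-380) = -1/1075158*(-1/380) = 1/408560040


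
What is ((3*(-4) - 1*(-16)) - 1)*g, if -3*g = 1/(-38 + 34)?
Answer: 1/4 ≈ 0.25000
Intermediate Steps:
g = 1/12 (g = -1/(3*(-38 + 34)) = -1/3/(-4) = -1/3*(-1/4) = 1/12 ≈ 0.083333)
((3*(-4) - 1*(-16)) - 1)*g = ((3*(-4) - 1*(-16)) - 1)*(1/12) = ((-12 + 16) - 1)*(1/12) = (4 - 1)*(1/12) = 3*(1/12) = 1/4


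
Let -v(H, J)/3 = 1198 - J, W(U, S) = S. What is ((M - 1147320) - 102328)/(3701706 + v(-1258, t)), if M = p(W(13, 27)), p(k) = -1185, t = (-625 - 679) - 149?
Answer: -1250833/3693753 ≈ -0.33863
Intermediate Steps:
t = -1453 (t = -1304 - 149 = -1453)
M = -1185
v(H, J) = -3594 + 3*J (v(H, J) = -3*(1198 - J) = -3594 + 3*J)
((M - 1147320) - 102328)/(3701706 + v(-1258, t)) = ((-1185 - 1147320) - 102328)/(3701706 + (-3594 + 3*(-1453))) = (-1148505 - 102328)/(3701706 + (-3594 - 4359)) = -1250833/(3701706 - 7953) = -1250833/3693753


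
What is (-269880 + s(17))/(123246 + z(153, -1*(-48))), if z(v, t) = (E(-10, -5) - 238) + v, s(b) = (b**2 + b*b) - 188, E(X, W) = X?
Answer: -269490/123151 ≈ -2.1883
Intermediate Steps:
s(b) = -188 + 2*b**2 (s(b) = (b**2 + b**2) - 188 = 2*b**2 - 188 = -188 + 2*b**2)
z(v, t) = -248 + v (z(v, t) = (-10 - 238) + v = -248 + v)
(-269880 + s(17))/(123246 + z(153, -1*(-48))) = (-269880 + (-188 + 2*17**2))/(123246 + (-248 + 153)) = (-269880 + (-188 + 2*289))/(123246 - 95) = (-269880 + (-188 + 578))/123151 = (-269880 + 390)*(1/123151) = -269490*1/123151 = -269490/123151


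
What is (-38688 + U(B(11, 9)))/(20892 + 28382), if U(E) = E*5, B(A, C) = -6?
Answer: -19359/24637 ≈ -0.78577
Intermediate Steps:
U(E) = 5*E
(-38688 + U(B(11, 9)))/(20892 + 28382) = (-38688 + 5*(-6))/(20892 + 28382) = (-38688 - 30)/49274 = -38718*1/49274 = -19359/24637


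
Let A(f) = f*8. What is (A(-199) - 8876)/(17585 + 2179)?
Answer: -2617/4941 ≈ -0.52965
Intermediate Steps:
A(f) = 8*f
(A(-199) - 8876)/(17585 + 2179) = (8*(-199) - 8876)/(17585 + 2179) = (-1592 - 8876)/19764 = -10468*1/19764 = -2617/4941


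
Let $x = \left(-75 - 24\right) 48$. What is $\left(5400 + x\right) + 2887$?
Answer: $3535$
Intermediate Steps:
$x = -4752$ ($x = \left(-99\right) 48 = -4752$)
$\left(5400 + x\right) + 2887 = \left(5400 - 4752\right) + 2887 = 648 + 2887 = 3535$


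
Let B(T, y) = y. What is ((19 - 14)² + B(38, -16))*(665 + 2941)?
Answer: 32454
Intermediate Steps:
((19 - 14)² + B(38, -16))*(665 + 2941) = ((19 - 14)² - 16)*(665 + 2941) = (5² - 16)*3606 = (25 - 16)*3606 = 9*3606 = 32454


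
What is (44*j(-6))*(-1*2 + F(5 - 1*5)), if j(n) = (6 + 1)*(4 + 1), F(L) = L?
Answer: -3080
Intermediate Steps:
j(n) = 35 (j(n) = 7*5 = 35)
(44*j(-6))*(-1*2 + F(5 - 1*5)) = (44*35)*(-1*2 + (5 - 1*5)) = 1540*(-2 + (5 - 5)) = 1540*(-2 + 0) = 1540*(-2) = -3080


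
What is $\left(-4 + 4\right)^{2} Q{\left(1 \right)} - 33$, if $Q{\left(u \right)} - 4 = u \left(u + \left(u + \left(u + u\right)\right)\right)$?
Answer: $-33$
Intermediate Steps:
$Q{\left(u \right)} = 4 + 4 u^{2}$ ($Q{\left(u \right)} = 4 + u \left(u + \left(u + \left(u + u\right)\right)\right) = 4 + u \left(u + \left(u + 2 u\right)\right) = 4 + u \left(u + 3 u\right) = 4 + u 4 u = 4 + 4 u^{2}$)
$\left(-4 + 4\right)^{2} Q{\left(1 \right)} - 33 = \left(-4 + 4\right)^{2} \left(4 + 4 \cdot 1^{2}\right) - 33 = 0^{2} \left(4 + 4 \cdot 1\right) - 33 = 0 \left(4 + 4\right) - 33 = 0 \cdot 8 - 33 = 0 - 33 = -33$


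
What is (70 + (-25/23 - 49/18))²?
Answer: 750924409/171396 ≈ 4381.2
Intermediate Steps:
(70 + (-25/23 - 49/18))² = (70 - 1577/414)² = (27403/414)² = 750924409/171396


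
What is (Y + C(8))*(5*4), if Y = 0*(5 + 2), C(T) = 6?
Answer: 120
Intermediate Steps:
Y = 0 (Y = 0*7 = 0)
(Y + C(8))*(5*4) = (0 + 6)*(5*4) = 6*20 = 120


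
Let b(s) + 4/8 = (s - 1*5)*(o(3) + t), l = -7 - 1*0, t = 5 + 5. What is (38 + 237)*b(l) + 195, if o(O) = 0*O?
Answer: -65885/2 ≈ -32943.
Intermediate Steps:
o(O) = 0
t = 10
l = -7 (l = -7 + 0 = -7)
b(s) = -101/2 + 10*s (b(s) = -½ + (s - 1*5)*(0 + 10) = -½ + (s - 5)*10 = -½ + (-5 + s)*10 = -½ + (-50 + 10*s) = -101/2 + 10*s)
(38 + 237)*b(l) + 195 = (38 + 237)*(-101/2 + 10*(-7)) + 195 = 275*(-101/2 - 70) + 195 = 275*(-241/2) + 195 = -66275/2 + 195 = -65885/2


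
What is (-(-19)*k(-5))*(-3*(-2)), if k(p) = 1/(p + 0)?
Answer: -114/5 ≈ -22.800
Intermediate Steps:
k(p) = 1/p
(-(-19)*k(-5))*(-3*(-2)) = (-(-19)/(-5))*(-3*(-2)) = -(-19)*(-1)/5*6 = -19*⅕*6 = -19/5*6 = -114/5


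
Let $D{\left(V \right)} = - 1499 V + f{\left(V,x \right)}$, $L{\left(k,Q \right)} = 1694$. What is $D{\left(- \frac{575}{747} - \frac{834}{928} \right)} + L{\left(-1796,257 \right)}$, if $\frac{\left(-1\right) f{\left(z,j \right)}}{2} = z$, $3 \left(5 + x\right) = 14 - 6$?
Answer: $\frac{1455180751}{346608} \approx 4198.3$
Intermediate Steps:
$x = - \frac{7}{3}$ ($x = -5 + \frac{14 - 6}{3} = -5 + \frac{1}{3} \cdot 8 = -5 + \frac{8}{3} = - \frac{7}{3} \approx -2.3333$)
$f{\left(z,j \right)} = - 2 z$
$D{\left(V \right)} = - 1501 V$ ($D{\left(V \right)} = - 1499 V - 2 V = - 1501 V$)
$D{\left(- \frac{575}{747} - \frac{834}{928} \right)} + L{\left(-1796,257 \right)} = - 1501 \left(- \frac{575}{747} - \frac{834}{928}\right) + 1694 = - 1501 \left(\left(-575\right) \frac{1}{747} - \frac{417}{464}\right) + 1694 = - 1501 \left(- \frac{575}{747} - \frac{417}{464}\right) + 1694 = \left(-1501\right) \left(- \frac{578299}{346608}\right) + 1694 = \frac{868026799}{346608} + 1694 = \frac{1455180751}{346608}$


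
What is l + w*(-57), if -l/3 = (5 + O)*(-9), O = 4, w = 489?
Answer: -27630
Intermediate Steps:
l = 243 (l = -3*(5 + 4)*(-9) = -27*(-9) = -3*(-81) = 243)
l + w*(-57) = 243 + 489*(-57) = 243 - 27873 = -27630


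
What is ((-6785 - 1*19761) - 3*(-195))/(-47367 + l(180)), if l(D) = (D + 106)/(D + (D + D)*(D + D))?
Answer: 1684609290/3073644487 ≈ 0.54808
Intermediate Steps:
l(D) = (106 + D)/(D + 4*D²) (l(D) = (106 + D)/(D + (2*D)*(2*D)) = (106 + D)/(D + 4*D²))
((-6785 - 1*19761) - 3*(-195))/(-47367 + l(180)) = ((-6785 - 1*19761) - 3*(-195))/(-47367 + (106 + 180)/(180*(1 + 4*180))) = ((-6785 - 19761) + 585)/(-47367 + (1/180)*286/(1 + 720)) = (-26546 + 585)/(-47367 + (1/180)*286/721) = -25961/(-47367 + (1/180)*(1/721)*286) = -25961/(-47367 + 143/64890) = -25961/(-3073644487/64890) = -25961*(-64890/3073644487) = 1684609290/3073644487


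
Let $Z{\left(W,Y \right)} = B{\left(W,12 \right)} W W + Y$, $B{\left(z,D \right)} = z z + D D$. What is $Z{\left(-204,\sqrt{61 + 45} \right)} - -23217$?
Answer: $1737907377 + \sqrt{106} \approx 1.7379 \cdot 10^{9}$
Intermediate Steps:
$B{\left(z,D \right)} = D^{2} + z^{2}$ ($B{\left(z,D \right)} = z^{2} + D^{2} = D^{2} + z^{2}$)
$Z{\left(W,Y \right)} = Y + W^{2} \left(144 + W^{2}\right)$ ($Z{\left(W,Y \right)} = \left(12^{2} + W^{2}\right) W W + Y = \left(144 + W^{2}\right) W W + Y = W \left(144 + W^{2}\right) W + Y = W^{2} \left(144 + W^{2}\right) + Y = Y + W^{2} \left(144 + W^{2}\right)$)
$Z{\left(-204,\sqrt{61 + 45} \right)} - -23217 = \left(\sqrt{61 + 45} + \left(-204\right)^{2} \left(144 + \left(-204\right)^{2}\right)\right) - -23217 = \left(\sqrt{106} + 41616 \left(144 + 41616\right)\right) + 23217 = \left(\sqrt{106} + 41616 \cdot 41760\right) + 23217 = \left(\sqrt{106} + 1737884160\right) + 23217 = \left(1737884160 + \sqrt{106}\right) + 23217 = 1737907377 + \sqrt{106}$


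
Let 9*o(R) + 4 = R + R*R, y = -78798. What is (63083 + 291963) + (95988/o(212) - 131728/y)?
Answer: 157910959205011/444735912 ≈ 3.5507e+5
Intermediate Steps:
o(R) = -4/9 + R/9 + R²/9 (o(R) = -4/9 + (R + R*R)/9 = -4/9 + (R + R²)/9 = -4/9 + (R/9 + R²/9) = -4/9 + R/9 + R²/9)
(63083 + 291963) + (95988/o(212) - 131728/y) = (63083 + 291963) + (95988/(-4/9 + (⅑)*212 + (⅑)*212²) - 131728/(-78798)) = 355046 + (95988/(-4/9 + 212/9 + (⅑)*44944) - 131728*(-1/78798)) = 355046 + (95988/(-4/9 + 212/9 + 44944/9) + 65864/39399) = 355046 + (95988/(45152/9) + 65864/39399) = 355046 + (95988*(9/45152) + 65864/39399) = 355046 + (215973/11288 + 65864/39399) = 355046 + 9252593059/444735912 = 157910959205011/444735912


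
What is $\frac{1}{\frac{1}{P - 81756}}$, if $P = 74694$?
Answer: $-7062$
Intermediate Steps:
$\frac{1}{\frac{1}{P - 81756}} = \frac{1}{\frac{1}{74694 - 81756}} = \frac{1}{\frac{1}{-7062}} = \frac{1}{- \frac{1}{7062}} = -7062$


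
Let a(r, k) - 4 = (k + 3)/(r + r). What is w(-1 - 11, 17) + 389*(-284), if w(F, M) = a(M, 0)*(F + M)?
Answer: -3755489/34 ≈ -1.1046e+5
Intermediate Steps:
a(r, k) = 4 + (3 + k)/(2*r) (a(r, k) = 4 + (k + 3)/(r + r) = 4 + (3 + k)/((2*r)) = 4 + (3 + k)*(1/(2*r)) = 4 + (3 + k)/(2*r))
w(F, M) = (3 + 8*M)*(F + M)/(2*M) (w(F, M) = ((3 + 0 + 8*M)/(2*M))*(F + M) = ((3 + 8*M)/(2*M))*(F + M) = (3 + 8*M)*(F + M)/(2*M))
w(-1 - 11, 17) + 389*(-284) = (½)*(3 + 8*17)*((-1 - 11) + 17)/17 + 389*(-284) = (½)*(1/17)*(3 + 136)*(-12 + 17) - 110476 = (½)*(1/17)*139*5 - 110476 = 695/34 - 110476 = -3755489/34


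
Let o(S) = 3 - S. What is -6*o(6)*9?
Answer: 162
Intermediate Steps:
-6*o(6)*9 = -6*(3 - 1*6)*9 = -6*(3 - 6)*9 = -6*(-3)*9 = 18*9 = 162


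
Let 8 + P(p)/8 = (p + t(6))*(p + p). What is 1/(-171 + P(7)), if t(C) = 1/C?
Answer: 3/1703 ≈ 0.0017616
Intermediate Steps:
P(p) = -64 + 16*p*(1/6 + p) (P(p) = -64 + 8*((p + 1/6)*(p + p)) = -64 + 8*((p + 1/6)*(2*p)) = -64 + 8*((1/6 + p)*(2*p)) = -64 + 8*(2*p*(1/6 + p)) = -64 + 16*p*(1/6 + p))
1/(-171 + P(7)) = 1/(-171 + (-64 + 16*7**2 + (8/3)*7)) = 1/(-171 + (-64 + 16*49 + 56/3)) = 1/(-171 + (-64 + 784 + 56/3)) = 1/(-171 + 2216/3) = 1/(1703/3) = 3/1703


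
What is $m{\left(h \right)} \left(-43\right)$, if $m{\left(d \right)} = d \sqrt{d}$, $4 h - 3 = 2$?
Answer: $- \frac{215 \sqrt{5}}{8} \approx -60.094$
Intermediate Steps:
$h = \frac{5}{4}$ ($h = \frac{3}{4} + \frac{1}{4} \cdot 2 = \frac{3}{4} + \frac{1}{2} = \frac{5}{4} \approx 1.25$)
$m{\left(d \right)} = d^{\frac{3}{2}}$
$m{\left(h \right)} \left(-43\right) = \left(\frac{5}{4}\right)^{\frac{3}{2}} \left(-43\right) = \frac{5 \sqrt{5}}{8} \left(-43\right) = - \frac{215 \sqrt{5}}{8}$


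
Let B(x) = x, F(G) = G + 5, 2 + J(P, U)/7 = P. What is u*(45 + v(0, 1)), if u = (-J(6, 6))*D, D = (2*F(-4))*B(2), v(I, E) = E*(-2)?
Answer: -4816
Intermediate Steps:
J(P, U) = -14 + 7*P
F(G) = 5 + G
v(I, E) = -2*E
D = 4 (D = (2*(5 - 4))*2 = (2*1)*2 = 2*2 = 4)
u = -112 (u = -(-14 + 7*6)*4 = -(-14 + 42)*4 = -1*28*4 = -28*4 = -112)
u*(45 + v(0, 1)) = -112*(45 - 2*1) = -112*(45 - 2) = -112*43 = -4816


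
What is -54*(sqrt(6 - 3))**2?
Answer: -162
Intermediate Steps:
-54*(sqrt(6 - 3))**2 = -54*(sqrt(3))**2 = -54*3 = -162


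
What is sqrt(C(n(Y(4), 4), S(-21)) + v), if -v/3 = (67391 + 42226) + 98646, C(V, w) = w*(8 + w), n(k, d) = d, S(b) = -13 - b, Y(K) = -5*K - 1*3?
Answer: I*sqrt(624661) ≈ 790.36*I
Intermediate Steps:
Y(K) = -3 - 5*K (Y(K) = -5*K - 3 = -3 - 5*K)
v = -624789 (v = -3*((67391 + 42226) + 98646) = -3*(109617 + 98646) = -3*208263 = -624789)
sqrt(C(n(Y(4), 4), S(-21)) + v) = sqrt((-13 - 1*(-21))*(8 + (-13 - 1*(-21))) - 624789) = sqrt((-13 + 21)*(8 + (-13 + 21)) - 624789) = sqrt(8*(8 + 8) - 624789) = sqrt(8*16 - 624789) = sqrt(128 - 624789) = sqrt(-624661) = I*sqrt(624661)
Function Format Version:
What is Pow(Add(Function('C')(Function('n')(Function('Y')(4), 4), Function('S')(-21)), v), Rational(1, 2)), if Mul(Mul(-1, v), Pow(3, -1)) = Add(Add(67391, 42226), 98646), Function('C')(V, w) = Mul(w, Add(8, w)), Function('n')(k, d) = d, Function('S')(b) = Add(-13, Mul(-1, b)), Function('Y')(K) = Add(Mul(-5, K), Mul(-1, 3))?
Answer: Mul(I, Pow(624661, Rational(1, 2))) ≈ Mul(790.36, I)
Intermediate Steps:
Function('Y')(K) = Add(-3, Mul(-5, K)) (Function('Y')(K) = Add(Mul(-5, K), -3) = Add(-3, Mul(-5, K)))
v = -624789 (v = Mul(-3, Add(Add(67391, 42226), 98646)) = Mul(-3, Add(109617, 98646)) = Mul(-3, 208263) = -624789)
Pow(Add(Function('C')(Function('n')(Function('Y')(4), 4), Function('S')(-21)), v), Rational(1, 2)) = Pow(Add(Mul(Add(-13, Mul(-1, -21)), Add(8, Add(-13, Mul(-1, -21)))), -624789), Rational(1, 2)) = Pow(Add(Mul(Add(-13, 21), Add(8, Add(-13, 21))), -624789), Rational(1, 2)) = Pow(Add(Mul(8, Add(8, 8)), -624789), Rational(1, 2)) = Pow(Add(Mul(8, 16), -624789), Rational(1, 2)) = Pow(Add(128, -624789), Rational(1, 2)) = Pow(-624661, Rational(1, 2)) = Mul(I, Pow(624661, Rational(1, 2)))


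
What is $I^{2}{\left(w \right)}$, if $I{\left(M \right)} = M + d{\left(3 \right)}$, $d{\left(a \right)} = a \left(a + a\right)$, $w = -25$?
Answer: $49$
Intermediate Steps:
$d{\left(a \right)} = 2 a^{2}$ ($d{\left(a \right)} = a 2 a = 2 a^{2}$)
$I{\left(M \right)} = 18 + M$ ($I{\left(M \right)} = M + 2 \cdot 3^{2} = M + 2 \cdot 9 = M + 18 = 18 + M$)
$I^{2}{\left(w \right)} = \left(18 - 25\right)^{2} = \left(-7\right)^{2} = 49$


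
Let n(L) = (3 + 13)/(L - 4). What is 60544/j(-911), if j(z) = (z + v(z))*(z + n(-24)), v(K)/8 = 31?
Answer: 423808/4230603 ≈ 0.10018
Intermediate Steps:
v(K) = 248 (v(K) = 8*31 = 248)
n(L) = 16/(-4 + L)
j(z) = (248 + z)*(-4/7 + z) (j(z) = (z + 248)*(z + 16/(-4 - 24)) = (248 + z)*(z + 16/(-28)) = (248 + z)*(z + 16*(-1/28)) = (248 + z)*(z - 4/7) = (248 + z)*(-4/7 + z))
60544/j(-911) = 60544/(-992/7 + (-911)² + (1732/7)*(-911)) = 60544/(-992/7 + 829921 - 1577852/7) = 60544/(4230603/7) = 60544*(7/4230603) = 423808/4230603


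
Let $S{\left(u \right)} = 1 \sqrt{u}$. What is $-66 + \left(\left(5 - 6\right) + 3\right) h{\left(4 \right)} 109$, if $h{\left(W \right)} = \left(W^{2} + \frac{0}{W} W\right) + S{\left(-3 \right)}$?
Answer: $3422 + 218 i \sqrt{3} \approx 3422.0 + 377.59 i$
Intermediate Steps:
$S{\left(u \right)} = \sqrt{u}$
$h{\left(W \right)} = W^{2} + i \sqrt{3}$ ($h{\left(W \right)} = \left(W^{2} + \frac{0}{W} W\right) + \sqrt{-3} = \left(W^{2} + 0 W\right) + i \sqrt{3} = \left(W^{2} + 0\right) + i \sqrt{3} = W^{2} + i \sqrt{3}$)
$-66 + \left(\left(5 - 6\right) + 3\right) h{\left(4 \right)} 109 = -66 + \left(\left(5 - 6\right) + 3\right) \left(4^{2} + i \sqrt{3}\right) 109 = -66 + \left(\left(5 - 6\right) + 3\right) \left(16 + i \sqrt{3}\right) 109 = -66 + \left(-1 + 3\right) \left(16 + i \sqrt{3}\right) 109 = -66 + 2 \left(16 + i \sqrt{3}\right) 109 = -66 + \left(32 + 2 i \sqrt{3}\right) 109 = -66 + \left(3488 + 218 i \sqrt{3}\right) = 3422 + 218 i \sqrt{3}$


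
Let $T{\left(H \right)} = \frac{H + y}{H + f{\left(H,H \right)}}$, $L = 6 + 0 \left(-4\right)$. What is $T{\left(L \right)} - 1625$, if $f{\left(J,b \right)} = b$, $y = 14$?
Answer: $- \frac{4870}{3} \approx -1623.3$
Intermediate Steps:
$L = 6$ ($L = 6 + 0 = 6$)
$T{\left(H \right)} = \frac{14 + H}{2 H}$ ($T{\left(H \right)} = \frac{H + 14}{H + H} = \frac{14 + H}{2 H}$)
$T{\left(L \right)} - 1625 = \frac{14 + 6}{2 \cdot 6} - 1625 = \frac{1}{2} \cdot \frac{1}{6} \cdot 20 - 1625 = \frac{5}{3} - 1625 = - \frac{4870}{3}$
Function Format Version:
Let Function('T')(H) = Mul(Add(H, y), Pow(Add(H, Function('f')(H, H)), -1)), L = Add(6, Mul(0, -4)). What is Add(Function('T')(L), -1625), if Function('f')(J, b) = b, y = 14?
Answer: Rational(-4870, 3) ≈ -1623.3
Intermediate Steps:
L = 6 (L = Add(6, 0) = 6)
Function('T')(H) = Mul(Rational(1, 2), Pow(H, -1), Add(14, H)) (Function('T')(H) = Mul(Add(H, 14), Pow(Add(H, H), -1)) = Mul(Add(14, H), Pow(Mul(2, H), -1)) = Mul(Add(14, H), Mul(Rational(1, 2), Pow(H, -1))) = Mul(Rational(1, 2), Pow(H, -1), Add(14, H)))
Add(Function('T')(L), -1625) = Add(Mul(Rational(1, 2), Pow(6, -1), Add(14, 6)), -1625) = Add(Mul(Rational(1, 2), Rational(1, 6), 20), -1625) = Add(Rational(5, 3), -1625) = Rational(-4870, 3)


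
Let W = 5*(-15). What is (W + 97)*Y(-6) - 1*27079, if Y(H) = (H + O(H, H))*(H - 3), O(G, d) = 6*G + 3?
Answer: -19357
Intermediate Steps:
O(G, d) = 3 + 6*G
Y(H) = (-3 + H)*(3 + 7*H) (Y(H) = (H + (3 + 6*H))*(H - 3) = (3 + 7*H)*(-3 + H) = (-3 + H)*(3 + 7*H))
W = -75
(W + 97)*Y(-6) - 1*27079 = (-75 + 97)*(-9 - 18*(-6) + 7*(-6)²) - 1*27079 = 22*(-9 + 108 + 7*36) - 27079 = 22*(-9 + 108 + 252) - 27079 = 22*351 - 27079 = 7722 - 27079 = -19357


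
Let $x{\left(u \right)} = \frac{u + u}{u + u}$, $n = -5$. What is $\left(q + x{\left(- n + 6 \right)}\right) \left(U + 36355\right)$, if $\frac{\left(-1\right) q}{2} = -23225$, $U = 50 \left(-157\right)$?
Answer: $1324085755$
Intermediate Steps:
$U = -7850$
$q = 46450$ ($q = \left(-2\right) \left(-23225\right) = 46450$)
$x{\left(u \right)} = 1$ ($x{\left(u \right)} = \frac{2 u}{2 u} = 2 u \frac{1}{2 u} = 1$)
$\left(q + x{\left(- n + 6 \right)}\right) \left(U + 36355\right) = \left(46450 + 1\right) \left(-7850 + 36355\right) = 46451 \cdot 28505 = 1324085755$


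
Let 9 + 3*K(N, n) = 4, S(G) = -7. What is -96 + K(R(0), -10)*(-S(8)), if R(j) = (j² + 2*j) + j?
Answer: -323/3 ≈ -107.67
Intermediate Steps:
R(j) = j² + 3*j
K(N, n) = -5/3 (K(N, n) = -3 + (⅓)*4 = -3 + 4/3 = -5/3)
-96 + K(R(0), -10)*(-S(8)) = -96 - (-5)*(-7)/3 = -96 - 5/3*7 = -96 - 35/3 = -323/3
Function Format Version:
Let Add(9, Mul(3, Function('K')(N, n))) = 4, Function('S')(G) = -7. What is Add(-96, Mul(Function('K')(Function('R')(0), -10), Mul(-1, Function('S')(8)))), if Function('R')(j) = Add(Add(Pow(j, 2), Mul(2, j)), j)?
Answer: Rational(-323, 3) ≈ -107.67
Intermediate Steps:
Function('R')(j) = Add(Pow(j, 2), Mul(3, j))
Function('K')(N, n) = Rational(-5, 3) (Function('K')(N, n) = Add(-3, Mul(Rational(1, 3), 4)) = Add(-3, Rational(4, 3)) = Rational(-5, 3))
Add(-96, Mul(Function('K')(Function('R')(0), -10), Mul(-1, Function('S')(8)))) = Add(-96, Mul(Rational(-5, 3), Mul(-1, -7))) = Add(-96, Mul(Rational(-5, 3), 7)) = Add(-96, Rational(-35, 3)) = Rational(-323, 3)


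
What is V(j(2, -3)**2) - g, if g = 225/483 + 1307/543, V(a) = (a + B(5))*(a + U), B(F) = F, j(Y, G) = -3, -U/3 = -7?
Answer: 36466508/87423 ≈ 417.13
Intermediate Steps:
U = 21 (U = -3*(-7) = 21)
V(a) = (5 + a)*(21 + a) (V(a) = (a + 5)*(a + 21) = (5 + a)*(21 + a))
g = 251152/87423 (g = 225*(1/483) + 1307*(1/543) = 75/161 + 1307/543 = 251152/87423 ≈ 2.8728)
V(j(2, -3)**2) - g = (105 + ((-3)**2)**2 + 26*(-3)**2) - 1*251152/87423 = (105 + 9**2 + 26*9) - 251152/87423 = (105 + 81 + 234) - 251152/87423 = 420 - 251152/87423 = 36466508/87423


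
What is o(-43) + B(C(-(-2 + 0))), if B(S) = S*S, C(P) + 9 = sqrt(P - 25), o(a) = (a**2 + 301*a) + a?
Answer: -11137 + (9 - I*sqrt(23))**2 ≈ -11079.0 - 86.325*I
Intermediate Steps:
o(a) = a**2 + 302*a
C(P) = -9 + sqrt(-25 + P) (C(P) = -9 + sqrt(P - 25) = -9 + sqrt(-25 + P))
B(S) = S**2
o(-43) + B(C(-(-2 + 0))) = -43*(302 - 43) + (-9 + sqrt(-25 - (-2 + 0)))**2 = -43*259 + (-9 + sqrt(-25 - 1*(-2)))**2 = -11137 + (-9 + sqrt(-25 + 2))**2 = -11137 + (-9 + sqrt(-23))**2 = -11137 + (-9 + I*sqrt(23))**2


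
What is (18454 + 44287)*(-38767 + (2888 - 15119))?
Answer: -3199665518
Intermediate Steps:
(18454 + 44287)*(-38767 + (2888 - 15119)) = 62741*(-38767 - 12231) = 62741*(-50998) = -3199665518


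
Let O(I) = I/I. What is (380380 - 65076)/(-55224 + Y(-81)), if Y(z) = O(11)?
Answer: -315304/55223 ≈ -5.7096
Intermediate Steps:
O(I) = 1
Y(z) = 1
(380380 - 65076)/(-55224 + Y(-81)) = (380380 - 65076)/(-55224 + 1) = 315304/(-55223) = 315304*(-1/55223) = -315304/55223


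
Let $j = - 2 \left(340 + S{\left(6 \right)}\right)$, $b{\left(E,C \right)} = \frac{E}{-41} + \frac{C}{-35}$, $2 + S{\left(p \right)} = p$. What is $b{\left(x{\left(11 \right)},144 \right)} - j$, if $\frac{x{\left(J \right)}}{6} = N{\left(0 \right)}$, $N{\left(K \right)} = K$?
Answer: $\frac{23936}{35} \approx 683.89$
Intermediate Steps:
$x{\left(J \right)} = 0$ ($x{\left(J \right)} = 6 \cdot 0 = 0$)
$S{\left(p \right)} = -2 + p$
$b{\left(E,C \right)} = - \frac{C}{35} - \frac{E}{41}$ ($b{\left(E,C \right)} = E \left(- \frac{1}{41}\right) + C \left(- \frac{1}{35}\right) = - \frac{E}{41} - \frac{C}{35} = - \frac{C}{35} - \frac{E}{41}$)
$j = -688$ ($j = - 2 \left(340 + \left(-2 + 6\right)\right) = - 2 \left(340 + 4\right) = \left(-2\right) 344 = -688$)
$b{\left(x{\left(11 \right)},144 \right)} - j = \left(\left(- \frac{1}{35}\right) 144 - 0\right) - -688 = \left(- \frac{144}{35} + 0\right) + 688 = - \frac{144}{35} + 688 = \frac{23936}{35}$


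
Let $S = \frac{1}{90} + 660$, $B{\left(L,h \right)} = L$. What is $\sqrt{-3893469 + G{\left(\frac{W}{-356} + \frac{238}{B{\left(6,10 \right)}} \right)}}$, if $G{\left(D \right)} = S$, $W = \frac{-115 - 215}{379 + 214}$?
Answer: $\frac{i \sqrt{3503528090}}{30} \approx 1973.0 i$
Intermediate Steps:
$S = \frac{59401}{90}$ ($S = \frac{1}{90} + 660 = \frac{59401}{90} \approx 660.01$)
$W = - \frac{330}{593} \approx -0.55649$
$G{\left(D \right)} = \frac{59401}{90}$
$\sqrt{-3893469 + G{\left(\frac{W}{-356} + \frac{238}{B{\left(6,10 \right)}} \right)}} = \sqrt{-3893469 + \frac{59401}{90}} = \sqrt{- \frac{350352809}{90}} = \frac{i \sqrt{3503528090}}{30}$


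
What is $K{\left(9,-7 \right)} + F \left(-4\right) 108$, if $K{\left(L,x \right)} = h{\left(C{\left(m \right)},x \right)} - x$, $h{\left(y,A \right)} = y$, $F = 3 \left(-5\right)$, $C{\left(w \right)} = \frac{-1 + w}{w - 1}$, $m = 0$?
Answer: $6488$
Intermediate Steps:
$C{\left(w \right)} = 1$ ($C{\left(w \right)} = \frac{-1 + w}{-1 + w} = 1$)
$F = -15$
$K{\left(L,x \right)} = 1 - x$
$K{\left(9,-7 \right)} + F \left(-4\right) 108 = \left(1 - -7\right) + \left(-15\right) \left(-4\right) 108 = \left(1 + 7\right) + 60 \cdot 108 = 8 + 6480 = 6488$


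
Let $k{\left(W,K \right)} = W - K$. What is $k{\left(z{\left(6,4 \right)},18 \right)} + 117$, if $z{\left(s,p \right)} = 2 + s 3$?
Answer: $119$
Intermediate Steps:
$z{\left(s,p \right)} = 2 + 3 s$
$k{\left(z{\left(6,4 \right)},18 \right)} + 117 = \left(\left(2 + 3 \cdot 6\right) - 18\right) + 117 = \left(\left(2 + 18\right) - 18\right) + 117 = \left(20 - 18\right) + 117 = 2 + 117 = 119$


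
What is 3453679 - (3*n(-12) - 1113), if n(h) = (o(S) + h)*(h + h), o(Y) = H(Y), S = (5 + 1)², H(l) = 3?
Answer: 3454144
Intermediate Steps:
S = 36 (S = 6² = 36)
o(Y) = 3
n(h) = 2*h*(3 + h) (n(h) = (3 + h)*(h + h) = (3 + h)*(2*h) = 2*h*(3 + h))
3453679 - (3*n(-12) - 1113) = 3453679 - (3*(2*(-12)*(3 - 12)) - 1113) = 3453679 - (3*(2*(-12)*(-9)) - 1113) = 3453679 - (3*216 - 1113) = 3453679 - (648 - 1113) = 3453679 - 1*(-465) = 3453679 + 465 = 3454144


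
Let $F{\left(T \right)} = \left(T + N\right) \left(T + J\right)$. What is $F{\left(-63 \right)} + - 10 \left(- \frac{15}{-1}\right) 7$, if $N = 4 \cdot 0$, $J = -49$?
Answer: $6006$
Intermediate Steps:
$N = 0$
$F{\left(T \right)} = T \left(-49 + T\right)$ ($F{\left(T \right)} = \left(T + 0\right) \left(T - 49\right) = T \left(-49 + T\right)$)
$F{\left(-63 \right)} + - 10 \left(- \frac{15}{-1}\right) 7 = - 63 \left(-49 - 63\right) + - 10 \left(- \frac{15}{-1}\right) 7 = \left(-63\right) \left(-112\right) + - 10 \left(\left(-15\right) \left(-1\right)\right) 7 = 7056 + \left(-10\right) 15 \cdot 7 = 7056 - 1050 = 6006$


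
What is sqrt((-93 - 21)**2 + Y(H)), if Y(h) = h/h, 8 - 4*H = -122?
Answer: sqrt(12997) ≈ 114.00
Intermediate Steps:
H = 65/2 (H = 2 - 1/4*(-122) = 2 + 61/2 = 65/2 ≈ 32.500)
Y(h) = 1
sqrt((-93 - 21)**2 + Y(H)) = sqrt((-93 - 21)**2 + 1) = sqrt((-114)**2 + 1) = sqrt(12996 + 1) = sqrt(12997)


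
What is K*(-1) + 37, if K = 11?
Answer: 26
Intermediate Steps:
K*(-1) + 37 = 11*(-1) + 37 = -11 + 37 = 26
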